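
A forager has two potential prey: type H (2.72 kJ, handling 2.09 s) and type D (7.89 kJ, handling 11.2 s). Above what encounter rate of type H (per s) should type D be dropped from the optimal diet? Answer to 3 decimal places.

The zero-one rule: include type D iff E₂/h₂ > λE₁/(1+λh₁). Equality gives the switch point.
λE₁h₂ = E₂ + λE₂h₁ ⇒ λ = E₂/(E₁h₂ − E₂h₁) = 7.89/(30.46 − 16.49) = 0.5646 per s.

0.565 per s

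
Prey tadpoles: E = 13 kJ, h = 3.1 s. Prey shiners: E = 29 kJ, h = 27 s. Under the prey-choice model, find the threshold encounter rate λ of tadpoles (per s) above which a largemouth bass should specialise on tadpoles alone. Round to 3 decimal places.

0.111 per s

At the threshold, the rate on tadpoles alone equals the profitability of shiners: λ·13/(1 + λ·3.1) = 29/27 = 1.074.
Rearranging, λ(13 − 1.074×3.1) = 1.074, so λ = 1.074/9.67 = 0.1111 per s.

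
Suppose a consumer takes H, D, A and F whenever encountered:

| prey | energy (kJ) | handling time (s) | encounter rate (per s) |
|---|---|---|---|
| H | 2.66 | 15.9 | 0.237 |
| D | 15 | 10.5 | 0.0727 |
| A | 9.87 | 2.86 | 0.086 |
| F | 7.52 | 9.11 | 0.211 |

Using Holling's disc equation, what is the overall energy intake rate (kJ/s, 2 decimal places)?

0.54 kJ/s

Energy encountered per unit search time: 0.237×2.66 + 0.0727×15 + 0.086×9.87 + 0.211×7.52 = 4.156 kJ/s.
Handling time per unit search time: 0.237×15.9 + 0.0727×10.5 + 0.086×2.86 + 0.211×9.11 = 6.7.
Rate = 4.156/(1 + 6.7) = 0.5398 kJ/s.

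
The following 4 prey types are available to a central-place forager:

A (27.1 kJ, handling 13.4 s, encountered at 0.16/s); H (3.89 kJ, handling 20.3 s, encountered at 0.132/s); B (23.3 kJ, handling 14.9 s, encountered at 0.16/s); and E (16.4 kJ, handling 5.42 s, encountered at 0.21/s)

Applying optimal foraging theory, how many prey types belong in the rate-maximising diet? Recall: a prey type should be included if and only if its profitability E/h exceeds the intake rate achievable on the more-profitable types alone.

2

E/h in descending order: E 3.03, A 2.02, B 1.56, H 0.192 kJ/s. The optimal diet is the largest prefix of this list for which every included type satisfies E_i/h_i > R on the types above it.
Rate on top 1: 1.611. A: 2.02 > 1.611 → include.
Rate on top 2: 1.817. B: 1.56 < 1.817 → exclude; stop.
Optimal diet: E, A — 2 of 4 types.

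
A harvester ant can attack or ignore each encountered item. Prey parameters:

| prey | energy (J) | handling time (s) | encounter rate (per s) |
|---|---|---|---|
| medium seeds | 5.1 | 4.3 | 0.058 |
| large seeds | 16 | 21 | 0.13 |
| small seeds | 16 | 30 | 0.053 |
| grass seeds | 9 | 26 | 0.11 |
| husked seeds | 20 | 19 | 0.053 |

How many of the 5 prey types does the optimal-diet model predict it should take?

Profitabilities (E/h, J/s): medium seeds 1.19, husked seeds 1.05, large seeds 0.762, small seeds 0.533, grass seeds 0.346. Add prey in this order while the next type's profitability exceeds the intake rate on those already taken.
Rate on top 1: 0.2368. husked seeds: 1.05 > 0.2368 → include.
Rate on top 2: 0.6009. large seeds: 0.762 > 0.6009 → include.
Rate on top 3: 0.689. small seeds: 0.533 < 0.689 → exclude; stop.
Optimal diet: medium seeds, husked seeds, large seeds — 3 of 5 types.

3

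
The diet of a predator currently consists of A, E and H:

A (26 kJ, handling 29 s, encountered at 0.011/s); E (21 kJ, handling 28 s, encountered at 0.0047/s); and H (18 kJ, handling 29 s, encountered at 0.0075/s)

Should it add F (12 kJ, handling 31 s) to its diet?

Current rate: (0.011×26 + 0.0047×21 + 0.0075×18)/(1 + 0.011×29 + 0.0047×28 + 0.0075×29) = 0.3116 kJ/s.
Profitability of F: 12/31 = 0.3871 kJ/s.
Since 0.3871 > R, including F increases the long-run rate.

Yes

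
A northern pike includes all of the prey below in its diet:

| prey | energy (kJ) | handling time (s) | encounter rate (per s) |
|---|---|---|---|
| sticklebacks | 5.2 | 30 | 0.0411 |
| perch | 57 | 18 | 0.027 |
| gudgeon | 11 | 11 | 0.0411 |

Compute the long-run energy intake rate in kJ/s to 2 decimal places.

0.70 kJ/s

R = (0.0411×5.2 + 0.027×57 + 0.0411×11) / (1 + 0.0411×30 + 0.027×18 + 0.0411×11) = 2.205/3.171 = 0.6953 kJ/s.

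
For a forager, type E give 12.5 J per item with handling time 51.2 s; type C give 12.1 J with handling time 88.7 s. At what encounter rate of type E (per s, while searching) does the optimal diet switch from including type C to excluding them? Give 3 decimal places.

The zero-one rule: include type C iff E₂/h₂ > λE₁/(1+λh₁). Equality gives the switch point.
λE₁h₂ = E₂ + λE₂h₁ ⇒ λ = E₂/(E₁h₂ − E₂h₁) = 12.1/(1109 − 619.5) = 0.02473 per s.

0.025 per s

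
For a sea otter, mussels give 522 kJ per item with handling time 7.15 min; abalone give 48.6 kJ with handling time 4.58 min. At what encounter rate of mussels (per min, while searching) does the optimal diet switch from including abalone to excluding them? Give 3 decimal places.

The zero-one rule: include abalone iff E₂/h₂ > λE₁/(1+λh₁). Equality gives the switch point.
λE₁h₂ = E₂ + λE₂h₁ ⇒ λ = E₂/(E₁h₂ − E₂h₁) = 48.6/(2391 − 347.5) = 0.02379 per min.

0.024 per min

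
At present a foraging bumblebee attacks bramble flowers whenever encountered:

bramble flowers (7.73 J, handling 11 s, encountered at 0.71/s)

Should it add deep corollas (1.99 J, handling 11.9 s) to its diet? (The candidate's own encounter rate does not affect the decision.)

Intake rate on the current diet: R = (0.71×7.73) / (1 + 0.71×11) = 5.488/8.81 = 0.623 J/s.
deep corollas: E/h = 1.99/11.9 = 0.1672 J/s.
0.1672 < 0.623, so adding deep corollas would lower the average — exclude it.

No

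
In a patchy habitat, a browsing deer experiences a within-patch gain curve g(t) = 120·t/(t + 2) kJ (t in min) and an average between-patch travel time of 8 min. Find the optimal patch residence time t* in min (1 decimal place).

Optimal t* satisfies g'(t*) = g(t*)/(T + t*).
g'(t) = 120·2/(t + 2)². Setting 120·2/(t+2)² = 120t/[(t+2)(8+t)] gives 2(8+t) = t(t+2), so t² = 2×8 = 16.
t* = √16 = 4 min.

4.0 min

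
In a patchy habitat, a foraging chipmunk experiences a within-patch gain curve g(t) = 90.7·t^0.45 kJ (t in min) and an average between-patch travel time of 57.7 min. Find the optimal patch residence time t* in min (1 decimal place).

47.2 min

Maximise g(t)/(T+t): set derivative to zero → g'(t)(T+t) = g(t).
g'(t) = 0.45·90.7·t^-0.55. Setting 0.45·90.7·t^-0.55 = 90.7·t^0.45/(57.7+t) gives 0.45(57.7+t) = t, so 0.55·t = 0.45×57.7.
t* = 0.45×57.7/0.55 = 47.21 min.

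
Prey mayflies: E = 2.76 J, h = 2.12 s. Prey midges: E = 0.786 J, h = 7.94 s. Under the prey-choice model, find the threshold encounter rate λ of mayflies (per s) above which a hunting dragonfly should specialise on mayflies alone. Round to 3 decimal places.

The zero-one rule: include midges iff E₂/h₂ > λE₁/(1+λh₁). Equality gives the switch point.
λE₁h₂ = E₂ + λE₂h₁ ⇒ λ = E₂/(E₁h₂ − E₂h₁) = 0.786/(21.91 − 1.666) = 0.03882 per s.

0.039 per s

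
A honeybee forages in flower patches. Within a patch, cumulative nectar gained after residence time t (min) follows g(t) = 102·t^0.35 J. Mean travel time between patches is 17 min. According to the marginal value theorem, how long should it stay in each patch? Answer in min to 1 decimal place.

By the marginal value theorem, leave when the instantaneous gain rate g'(t) equals the habitat-wide average g(t)/(T + t).
g'(t) = 0.35·102·t^-0.65. Setting 0.35·102·t^-0.65 = 102·t^0.35/(17+t) gives 0.35(17+t) = t, so 0.65·t = 0.35×17.
t* = 0.35×17/0.65 = 9.154 min.

9.2 min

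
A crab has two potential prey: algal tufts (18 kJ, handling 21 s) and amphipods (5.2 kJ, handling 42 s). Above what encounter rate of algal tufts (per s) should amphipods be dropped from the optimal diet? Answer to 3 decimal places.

0.008 per s

At the threshold, the rate on algal tufts alone equals the profitability of amphipods: λ·18/(1 + λ·21) = 5.2/42 = 0.1238.
Rearranging, λ(18 − 0.1238×21) = 0.1238, so λ = 0.1238/15.4 = 0.00804 per s.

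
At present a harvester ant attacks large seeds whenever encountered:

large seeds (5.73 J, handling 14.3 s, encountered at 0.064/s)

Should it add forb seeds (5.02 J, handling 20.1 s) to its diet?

Current rate: (0.064×5.73)/(1 + 0.064×14.3) = 0.1915 J/s.
forb seeds: E/h = 5.02/20.1 = 0.2498 J/s.
Since 0.2498 > R, including forb seeds increases the long-run rate.

Yes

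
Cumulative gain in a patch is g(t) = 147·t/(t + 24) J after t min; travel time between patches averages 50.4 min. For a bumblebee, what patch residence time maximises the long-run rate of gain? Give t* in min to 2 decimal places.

By the marginal value theorem, leave when the instantaneous gain rate g'(t) equals the habitat-wide average g(t)/(T + t).
g'(t) = 147·24/(t + 24)². Setting 147·24/(t+24)² = 147t/[(t+24)(50.4+t)] gives 24(50.4+t) = t(t+24), so t² = 24×50.4 = 1210.
t* = √1210 = 34.78 min.

34.78 min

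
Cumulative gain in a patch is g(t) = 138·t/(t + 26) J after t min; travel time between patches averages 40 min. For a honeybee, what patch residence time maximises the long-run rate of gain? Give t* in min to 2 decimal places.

32.25 min

By the marginal value theorem, leave when the instantaneous gain rate g'(t) equals the habitat-wide average g(t)/(T + t).
g'(t) = 138·26/(t + 26)². Setting 138·26/(t+26)² = 138t/[(t+26)(40+t)] gives 26(40+t) = t(t+26), so t² = 26×40 = 1040.
t* = √1040 = 32.25 min.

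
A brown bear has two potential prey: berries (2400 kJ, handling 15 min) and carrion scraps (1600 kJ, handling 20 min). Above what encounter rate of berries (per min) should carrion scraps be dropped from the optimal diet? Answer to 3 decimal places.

0.067 per min

At the threshold, the rate on berries alone equals the profitability of carrion scraps: λ·2400/(1 + λ·15) = 1600/20 = 80.
Rearranging, λ(2400 − 80×15) = 80, so λ = 80/1200 = 0.06667 per min.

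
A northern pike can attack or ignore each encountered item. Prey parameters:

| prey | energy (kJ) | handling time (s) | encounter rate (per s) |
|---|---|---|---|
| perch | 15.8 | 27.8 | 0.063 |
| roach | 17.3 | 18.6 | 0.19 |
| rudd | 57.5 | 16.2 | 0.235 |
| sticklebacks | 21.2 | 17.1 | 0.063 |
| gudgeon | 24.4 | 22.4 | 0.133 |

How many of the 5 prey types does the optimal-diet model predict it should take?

1

Profitabilities (E/h, kJ/s): rudd 3.55, sticklebacks 1.24, gudgeon 1.09, roach 0.93, perch 0.568. Add prey in this order while the next type's profitability exceeds the intake rate on those already taken.
Rate on top 1: 2.811. sticklebacks: 1.24 < 2.811 → exclude; stop.
Optimal diet: rudd — 1 of 5 types.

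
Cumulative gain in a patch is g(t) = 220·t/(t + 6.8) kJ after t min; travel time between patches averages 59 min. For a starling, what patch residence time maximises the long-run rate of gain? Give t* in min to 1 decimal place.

Maximise g(t)/(T+t): set derivative to zero → g'(t)(T+t) = g(t).
g'(t) = 220·6.8/(t + 6.8)². Setting 220·6.8/(t+6.8)² = 220t/[(t+6.8)(59+t)] gives 6.8(59+t) = t(t+6.8), so t² = 6.8×59 = 401.2.
t* = √401.2 = 20.03 min.

20.0 min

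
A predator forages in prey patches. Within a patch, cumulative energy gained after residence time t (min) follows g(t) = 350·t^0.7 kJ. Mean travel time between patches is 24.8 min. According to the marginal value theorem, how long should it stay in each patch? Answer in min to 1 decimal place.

Maximise g(t)/(T+t): set derivative to zero → g'(t)(T+t) = g(t).
g'(t) = 0.7·350·t^-0.3. Setting 0.7·350·t^-0.3 = 350·t^0.7/(24.8+t) gives 0.7(24.8+t) = t, so 0.30·t = 0.7×24.8.
t* = 0.7×24.8/0.30 = 57.87 min.

57.9 min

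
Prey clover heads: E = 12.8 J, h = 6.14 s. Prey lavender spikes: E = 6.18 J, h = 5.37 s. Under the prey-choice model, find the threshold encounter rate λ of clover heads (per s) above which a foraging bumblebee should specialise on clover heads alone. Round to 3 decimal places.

0.201 per s

The zero-one rule: include lavender spikes iff E₂/h₂ > λE₁/(1+λh₁). Equality gives the switch point.
λE₁h₂ = E₂ + λE₂h₁ ⇒ λ = E₂/(E₁h₂ − E₂h₁) = 6.18/(68.74 − 37.95) = 0.2007 per s.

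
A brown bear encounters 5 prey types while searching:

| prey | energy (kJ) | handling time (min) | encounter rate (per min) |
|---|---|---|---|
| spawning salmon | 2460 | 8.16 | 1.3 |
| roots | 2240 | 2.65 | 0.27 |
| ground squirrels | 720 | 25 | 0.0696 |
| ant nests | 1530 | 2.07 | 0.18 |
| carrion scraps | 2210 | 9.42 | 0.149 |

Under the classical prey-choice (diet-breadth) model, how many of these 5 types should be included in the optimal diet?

Rank by E/h (kJ/min): roots 845, ant nests 739, spawning salmon 301, carrion scraps 235, ground squirrels 28.8. Include each in turn until the next type's E/h falls below the running intake rate.
Rate on top 1: 352.6. ant nests: 739 > 352.6 → include.
Rate on top 2: 421.5. spawning salmon: 301 < 421.5 → exclude; stop.
Optimal diet: roots, ant nests — 2 of 5 types.

2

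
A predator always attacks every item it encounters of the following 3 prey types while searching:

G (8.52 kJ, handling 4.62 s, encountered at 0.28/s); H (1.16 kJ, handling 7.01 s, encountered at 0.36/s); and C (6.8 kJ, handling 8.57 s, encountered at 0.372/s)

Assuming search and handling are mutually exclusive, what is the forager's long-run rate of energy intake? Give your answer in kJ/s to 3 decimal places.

R = (0.28×8.52 + 0.36×1.16 + 0.372×6.8) / (1 + 0.28×4.62 + 0.36×7.01 + 0.372×8.57) = 5.333/8.005 = 0.6662 kJ/s.

0.666 kJ/s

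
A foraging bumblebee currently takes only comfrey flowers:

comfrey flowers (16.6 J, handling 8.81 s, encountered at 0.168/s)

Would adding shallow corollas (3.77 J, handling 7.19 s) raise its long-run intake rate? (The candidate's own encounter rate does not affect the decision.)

No

Current rate: (0.168×16.6)/(1 + 0.168×8.81) = 1.124 J/s.
Profitability of shallow corollas: 3.77/7.19 = 0.5243 J/s.
0.5243 < 1.124, so adding shallow corollas would lower the average — exclude it.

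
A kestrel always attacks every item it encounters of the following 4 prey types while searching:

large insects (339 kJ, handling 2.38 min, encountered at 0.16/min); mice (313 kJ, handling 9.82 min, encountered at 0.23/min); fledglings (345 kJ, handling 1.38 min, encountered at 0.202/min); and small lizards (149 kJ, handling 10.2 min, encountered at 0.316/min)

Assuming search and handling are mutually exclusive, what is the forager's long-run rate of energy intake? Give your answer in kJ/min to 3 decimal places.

R = Σλ_iE_i / (1 + Σλ_ih_i)
Numerator: 0.16×339 + 0.23×313 + 0.202×345 + 0.316×149 = 243
Denominator: 1 + 0.16×2.38 + 0.23×9.82 + 0.202×1.38 + 0.316×10.2 = 7.141
R = 243/7.141 = 34.03 kJ/min

34.028 kJ/min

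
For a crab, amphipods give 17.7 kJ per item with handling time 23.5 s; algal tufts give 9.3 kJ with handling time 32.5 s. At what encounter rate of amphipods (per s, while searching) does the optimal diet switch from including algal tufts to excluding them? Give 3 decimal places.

The zero-one rule: include algal tufts iff E₂/h₂ > λE₁/(1+λh₁). Equality gives the switch point.
λE₁h₂ = E₂ + λE₂h₁ ⇒ λ = E₂/(E₁h₂ − E₂h₁) = 9.3/(575.2 − 218.6) = 0.02607 per s.

0.026 per s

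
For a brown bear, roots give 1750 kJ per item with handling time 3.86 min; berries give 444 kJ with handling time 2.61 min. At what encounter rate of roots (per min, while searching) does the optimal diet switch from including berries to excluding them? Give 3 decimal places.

At the threshold, the rate on roots alone equals the profitability of berries: λ·1750/(1 + λ·3.86) = 444/2.61 = 170.1.
Rearranging, λ(1750 − 170.1×3.86) = 170.1, so λ = 170.1/1093 = 0.1556 per min.

0.156 per min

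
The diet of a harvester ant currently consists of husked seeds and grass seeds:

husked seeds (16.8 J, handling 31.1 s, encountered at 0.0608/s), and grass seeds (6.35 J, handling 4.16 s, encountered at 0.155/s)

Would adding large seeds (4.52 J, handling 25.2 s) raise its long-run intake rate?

Current rate: (0.0608×16.8 + 0.155×6.35)/(1 + 0.0608×31.1 + 0.155×4.16) = 0.5673 J/s.
Profitability of large seeds: 4.52/25.2 = 0.1794 J/s.
Since 0.1794 < R, time spent handling large seeds is better spent searching.

No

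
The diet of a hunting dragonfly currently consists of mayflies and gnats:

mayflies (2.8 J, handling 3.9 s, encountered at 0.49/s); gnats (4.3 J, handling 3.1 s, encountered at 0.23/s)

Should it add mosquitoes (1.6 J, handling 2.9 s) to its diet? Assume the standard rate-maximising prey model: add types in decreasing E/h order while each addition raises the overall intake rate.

No

Current rate: (0.49×2.8 + 0.23×4.3)/(1 + 0.49×3.9 + 0.23×3.1) = 0.6515 J/s.
mosquitoes: E/h = 1.6/2.9 = 0.5517 J/s.
Since 0.5517 < R, time spent handling mosquitoes is better spent searching.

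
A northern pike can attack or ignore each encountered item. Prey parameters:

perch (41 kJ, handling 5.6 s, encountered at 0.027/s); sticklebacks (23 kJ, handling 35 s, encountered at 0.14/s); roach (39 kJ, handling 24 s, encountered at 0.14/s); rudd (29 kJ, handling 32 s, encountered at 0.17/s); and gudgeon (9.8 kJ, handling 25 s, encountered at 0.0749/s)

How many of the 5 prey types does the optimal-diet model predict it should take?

E/h in descending order: perch 7.32, roach 1.62, rudd 0.906, sticklebacks 0.657, gudgeon 0.392 kJ/s. The optimal diet is the largest prefix of this list for which every included type satisfies E_i/h_i > R on the types above it.
Rate on top 1: 0.9616. roach: 1.62 > 0.9616 → include.
Rate on top 2: 1.456. rudd: 0.906 < 1.456 → exclude; stop.
Optimal diet: perch, roach — 2 of 5 types.

2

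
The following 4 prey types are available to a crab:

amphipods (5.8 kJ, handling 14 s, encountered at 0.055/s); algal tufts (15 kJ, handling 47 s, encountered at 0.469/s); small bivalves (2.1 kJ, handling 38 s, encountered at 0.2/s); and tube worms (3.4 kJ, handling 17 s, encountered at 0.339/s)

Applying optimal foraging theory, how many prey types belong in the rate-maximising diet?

2

E/h in descending order: amphipods 0.414, algal tufts 0.319, tube worms 0.2, small bivalves 0.0553 kJ/s. The optimal diet is the largest prefix of this list for which every included type satisfies E_i/h_i > R on the types above it.
Rate on top 1: 0.1802. algal tufts: 0.319 > 0.1802 → include.
Rate on top 2: 0.3088. tube worms: 0.2 < 0.3088 → exclude; stop.
Optimal diet: amphipods, algal tufts — 2 of 4 types.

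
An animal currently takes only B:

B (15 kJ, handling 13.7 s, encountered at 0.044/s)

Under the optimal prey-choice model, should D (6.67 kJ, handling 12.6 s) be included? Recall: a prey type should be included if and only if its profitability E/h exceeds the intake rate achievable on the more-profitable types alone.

Current rate: (0.044×15)/(1 + 0.044×13.7) = 0.4118 kJ/s.
Profitability of D: 6.67/12.6 = 0.5294 kJ/s.
Since 0.5294 > R, including D increases the long-run rate.

Yes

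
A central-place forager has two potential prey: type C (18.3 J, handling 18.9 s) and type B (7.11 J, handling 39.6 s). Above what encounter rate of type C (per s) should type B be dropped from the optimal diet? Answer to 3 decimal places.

The zero-one rule: include type B iff E₂/h₂ > λE₁/(1+λh₁). Equality gives the switch point.
λE₁h₂ = E₂ + λE₂h₁ ⇒ λ = E₂/(E₁h₂ − E₂h₁) = 7.11/(724.7 − 134.4) = 0.01204 per s.

0.012 per s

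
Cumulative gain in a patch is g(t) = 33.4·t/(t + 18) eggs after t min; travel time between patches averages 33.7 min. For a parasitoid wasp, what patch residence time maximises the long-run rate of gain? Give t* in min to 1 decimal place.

24.6 min

By the marginal value theorem, leave when the instantaneous gain rate g'(t) equals the habitat-wide average g(t)/(T + t).
g'(t) = 33.4·18/(t + 18)². Setting 33.4·18/(t+18)² = 33.4t/[(t+18)(33.7+t)] gives 18(33.7+t) = t(t+18), so t² = 18×33.7 = 606.6.
t* = √606.6 = 24.63 min.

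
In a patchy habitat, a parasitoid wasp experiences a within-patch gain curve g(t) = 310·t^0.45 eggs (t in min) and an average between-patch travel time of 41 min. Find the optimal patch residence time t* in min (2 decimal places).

33.55 min

Maximise g(t)/(T+t): set derivative to zero → g'(t)(T+t) = g(t).
g'(t) = 0.45·310·t^-0.55. Setting 0.45·310·t^-0.55 = 310·t^0.45/(41+t) gives 0.45(41+t) = t, so 0.55·t = 0.45×41.
t* = 0.45×41/0.55 = 33.55 min.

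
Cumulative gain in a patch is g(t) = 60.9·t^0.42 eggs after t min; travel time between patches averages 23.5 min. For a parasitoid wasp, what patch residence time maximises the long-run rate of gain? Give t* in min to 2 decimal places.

17.02 min

Optimal t* satisfies g'(t*) = g(t*)/(T + t*).
g'(t) = 0.42·60.9·t^-0.58. Setting 0.42·60.9·t^-0.58 = 60.9·t^0.42/(23.5+t) gives 0.42(23.5+t) = t, so 0.58·t = 0.42×23.5.
t* = 0.42×23.5/0.58 = 17.02 min.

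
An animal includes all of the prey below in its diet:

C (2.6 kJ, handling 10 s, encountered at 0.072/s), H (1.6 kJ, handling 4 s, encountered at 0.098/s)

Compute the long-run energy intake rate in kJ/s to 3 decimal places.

0.163 kJ/s

R = Σλ_iE_i / (1 + Σλ_ih_i)
Numerator: 0.072×2.6 + 0.098×1.6 = 0.344
Denominator: 1 + 0.072×10 + 0.098×4 = 2.112
R = 0.344/2.112 = 0.1629 kJ/s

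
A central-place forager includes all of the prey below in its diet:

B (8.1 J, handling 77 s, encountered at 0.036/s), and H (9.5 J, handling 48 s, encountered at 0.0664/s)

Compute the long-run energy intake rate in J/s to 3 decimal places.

R = (0.036×8.1 + 0.0664×9.5) / (1 + 0.036×77 + 0.0664×48) = 0.9224/6.959 = 0.1325 J/s.

0.133 J/s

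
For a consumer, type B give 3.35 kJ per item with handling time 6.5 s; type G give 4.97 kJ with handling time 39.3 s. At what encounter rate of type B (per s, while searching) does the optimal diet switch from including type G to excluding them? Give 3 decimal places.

0.050 per s

At the threshold, the rate on type B alone equals the profitability of type G: λ·3.35/(1 + λ·6.5) = 4.97/39.3 = 0.1265.
Rearranging, λ(3.35 − 0.1265×6.5) = 0.1265, so λ = 0.1265/2.528 = 0.05003 per s.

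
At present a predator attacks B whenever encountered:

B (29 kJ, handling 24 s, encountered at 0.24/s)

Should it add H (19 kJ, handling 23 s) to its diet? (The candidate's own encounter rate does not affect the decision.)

Current rate: (0.24×29)/(1 + 0.24×24) = 1.03 kJ/s.
Profitability of H: 19/23 = 0.8261 kJ/s.
0.8261 < 1.03, so adding H would lower the average — exclude it.

No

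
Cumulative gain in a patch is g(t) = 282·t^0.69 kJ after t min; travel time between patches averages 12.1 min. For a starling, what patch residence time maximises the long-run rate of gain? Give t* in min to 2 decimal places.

Optimal t* satisfies g'(t*) = g(t*)/(T + t*).
g'(t) = 0.69·282·t^-0.31. Setting 0.69·282·t^-0.31 = 282·t^0.69/(12.1+t) gives 0.69(12.1+t) = t, so 0.31·t = 0.69×12.1.
t* = 0.69×12.1/0.31 = 26.93 min.

26.93 min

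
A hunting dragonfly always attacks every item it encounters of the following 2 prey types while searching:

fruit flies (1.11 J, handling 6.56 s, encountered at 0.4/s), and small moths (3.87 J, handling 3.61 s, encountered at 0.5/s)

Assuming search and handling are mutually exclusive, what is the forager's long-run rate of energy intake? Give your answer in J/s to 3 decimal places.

0.438 J/s

R = Σλ_iE_i / (1 + Σλ_ih_i)
Numerator: 0.4×1.11 + 0.5×3.87 = 2.379
Denominator: 1 + 0.4×6.56 + 0.5×3.61 = 5.429
R = 2.379/5.429 = 0.4382 J/s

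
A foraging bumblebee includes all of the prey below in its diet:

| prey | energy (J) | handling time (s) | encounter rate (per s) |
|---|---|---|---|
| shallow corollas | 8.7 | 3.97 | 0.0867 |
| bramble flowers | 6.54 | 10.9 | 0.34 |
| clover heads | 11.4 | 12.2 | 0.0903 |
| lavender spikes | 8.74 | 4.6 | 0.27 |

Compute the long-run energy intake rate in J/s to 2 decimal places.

0.86 J/s

Energy encountered per unit search time: 0.0867×8.7 + 0.34×6.54 + 0.0903×11.4 + 0.27×8.74 = 6.367 J/s.
Handling time per unit search time: 0.0867×3.97 + 0.34×10.9 + 0.0903×12.2 + 0.27×4.6 = 6.394.
Rate = 6.367/(1 + 6.394) = 0.8611 J/s.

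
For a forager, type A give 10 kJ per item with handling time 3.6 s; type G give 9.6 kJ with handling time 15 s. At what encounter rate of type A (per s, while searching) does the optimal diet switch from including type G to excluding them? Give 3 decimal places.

0.083 per s

At the threshold, the rate on type A alone equals the profitability of type G: λ·10/(1 + λ·3.6) = 9.6/15 = 0.64.
Rearranging, λ(10 − 0.64×3.6) = 0.64, so λ = 0.64/7.696 = 0.08316 per s.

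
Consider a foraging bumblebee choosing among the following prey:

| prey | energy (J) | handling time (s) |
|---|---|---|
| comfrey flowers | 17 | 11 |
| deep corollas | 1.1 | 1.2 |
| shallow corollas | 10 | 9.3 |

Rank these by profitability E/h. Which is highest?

Profitability E/h (J/s): comfrey flowers = 17/11 = 1.55, deep corollas = 1.1/1.2 = 0.917, shallow corollas = 10/9.3 = 1.08.
Ranked: comfrey flowers > shallow corollas > deep corollas.

comfrey flowers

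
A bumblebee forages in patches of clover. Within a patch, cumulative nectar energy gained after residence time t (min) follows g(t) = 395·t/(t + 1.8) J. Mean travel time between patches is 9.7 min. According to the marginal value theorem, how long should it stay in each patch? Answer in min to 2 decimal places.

4.18 min

By the marginal value theorem, leave when the instantaneous gain rate g'(t) equals the habitat-wide average g(t)/(T + t).
g'(t) = 395·1.8/(t + 1.8)². Setting 395·1.8/(t+1.8)² = 395t/[(t+1.8)(9.7+t)] gives 1.8(9.7+t) = t(t+1.8), so t² = 1.8×9.7 = 17.46.
t* = √17.46 = 4.179 min.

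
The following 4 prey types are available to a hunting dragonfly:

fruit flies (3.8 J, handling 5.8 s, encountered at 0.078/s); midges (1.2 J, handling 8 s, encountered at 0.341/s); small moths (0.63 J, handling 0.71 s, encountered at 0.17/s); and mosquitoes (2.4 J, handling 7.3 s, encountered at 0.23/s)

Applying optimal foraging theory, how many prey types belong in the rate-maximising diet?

3

E/h in descending order: small moths 0.887, fruit flies 0.655, mosquitoes 0.329, midges 0.15 J/s. The optimal diet is the largest prefix of this list for which every included type satisfies E_i/h_i > R on the types above it.
Rate on top 1: 0.09557. fruit flies: 0.655 > 0.09557 → include.
Rate on top 2: 0.2565. mosquitoes: 0.329 > 0.2565 → include.
Rate on top 3: 0.2938. midges: 0.15 < 0.2938 → exclude; stop.
Optimal diet: small moths, fruit flies, mosquitoes — 3 of 4 types.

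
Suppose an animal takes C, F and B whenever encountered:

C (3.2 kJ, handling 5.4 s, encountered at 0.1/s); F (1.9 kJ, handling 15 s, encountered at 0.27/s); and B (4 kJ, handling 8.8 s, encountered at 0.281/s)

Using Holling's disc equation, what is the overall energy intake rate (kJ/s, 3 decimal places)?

R = Σλ_iE_i / (1 + Σλ_ih_i)
Numerator: 0.1×3.2 + 0.27×1.9 + 0.281×4 = 1.957
Denominator: 1 + 0.1×5.4 + 0.27×15 + 0.281×8.8 = 8.063
R = 1.957/8.063 = 0.2427 kJ/s

0.243 kJ/s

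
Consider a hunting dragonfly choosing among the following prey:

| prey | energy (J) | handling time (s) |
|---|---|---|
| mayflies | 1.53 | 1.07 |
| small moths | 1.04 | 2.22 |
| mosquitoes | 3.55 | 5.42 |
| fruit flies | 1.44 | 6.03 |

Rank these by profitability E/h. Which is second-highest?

In descending order of E/h:
mayflies: 1.53/1.07 = 1.43 J/s
mosquitoes: 3.55/5.42 = 0.655 J/s
small moths: 1.04/2.22 = 0.468 J/s
fruit flies: 1.44/6.03 = 0.239 J/s

mosquitoes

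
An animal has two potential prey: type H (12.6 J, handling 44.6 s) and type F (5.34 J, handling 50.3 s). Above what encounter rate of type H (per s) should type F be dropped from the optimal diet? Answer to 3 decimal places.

At the threshold, the rate on type H alone equals the profitability of type F: λ·12.6/(1 + λ·44.6) = 5.34/50.3 = 0.1062.
Rearranging, λ(12.6 − 0.1062×44.6) = 0.1062, so λ = 0.1062/7.865 = 0.0135 per s.

0.013 per s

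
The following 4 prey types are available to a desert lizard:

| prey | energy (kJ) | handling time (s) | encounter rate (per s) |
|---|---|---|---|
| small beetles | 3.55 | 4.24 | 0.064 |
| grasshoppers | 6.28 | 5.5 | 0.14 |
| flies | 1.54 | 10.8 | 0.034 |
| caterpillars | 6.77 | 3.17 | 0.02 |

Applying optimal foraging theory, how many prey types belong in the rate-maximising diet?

3

Profitabilities (E/h, kJ/s): caterpillars 2.14, grasshoppers 1.14, small beetles 0.837, flies 0.143. Add prey in this order while the next type's profitability exceeds the intake rate on those already taken.
Rate on top 1: 0.1273. grasshoppers: 1.14 > 0.1273 → include.
Rate on top 2: 0.5534. small beetles: 0.837 > 0.5534 → include.
Rate on top 3: 0.59. flies: 0.143 < 0.59 → exclude; stop.
Optimal diet: caterpillars, grasshoppers, small beetles — 3 of 4 types.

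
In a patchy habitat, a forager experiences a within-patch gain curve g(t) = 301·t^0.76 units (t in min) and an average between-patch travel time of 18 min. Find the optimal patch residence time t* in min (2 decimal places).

57.00 min

Maximise g(t)/(T+t): set derivative to zero → g'(t)(T+t) = g(t).
g'(t) = 0.76·301·t^-0.24. Setting 0.76·301·t^-0.24 = 301·t^0.76/(18+t) gives 0.76(18+t) = t, so 0.24·t = 0.76×18.
t* = 0.76×18/0.24 = 57 min.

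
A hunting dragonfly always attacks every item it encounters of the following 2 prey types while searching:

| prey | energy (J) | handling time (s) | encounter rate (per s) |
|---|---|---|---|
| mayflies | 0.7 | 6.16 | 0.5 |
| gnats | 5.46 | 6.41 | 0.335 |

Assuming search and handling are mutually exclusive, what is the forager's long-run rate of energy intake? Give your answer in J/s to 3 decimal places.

0.350 J/s

R = (0.5×0.7 + 0.335×5.46) / (1 + 0.5×6.16 + 0.335×6.41) = 2.179/6.227 = 0.3499 J/s.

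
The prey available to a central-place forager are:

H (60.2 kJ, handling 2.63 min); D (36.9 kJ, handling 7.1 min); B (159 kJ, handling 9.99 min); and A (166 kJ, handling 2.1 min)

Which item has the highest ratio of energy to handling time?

A

Profitability E/h (kJ/min): H = 60.2/2.63 = 22.9, D = 36.9/7.1 = 5.2, B = 159/9.99 = 15.9, A = 166/2.1 = 79.
Ranked: A > H > B > D.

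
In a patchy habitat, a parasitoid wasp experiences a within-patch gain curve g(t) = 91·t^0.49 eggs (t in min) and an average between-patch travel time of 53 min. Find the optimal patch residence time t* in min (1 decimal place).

50.9 min

Optimal t* satisfies g'(t*) = g(t*)/(T + t*).
g'(t) = 0.49·91·t^-0.51. Setting 0.49·91·t^-0.51 = 91·t^0.49/(53+t) gives 0.49(53+t) = t, so 0.51·t = 0.49×53.
t* = 0.49×53/0.51 = 50.92 min.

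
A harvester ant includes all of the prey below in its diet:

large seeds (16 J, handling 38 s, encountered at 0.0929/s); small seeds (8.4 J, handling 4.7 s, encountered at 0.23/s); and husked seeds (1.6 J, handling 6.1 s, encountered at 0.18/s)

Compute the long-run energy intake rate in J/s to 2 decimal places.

0.55 J/s

Energy encountered per unit search time: 0.0929×16 + 0.23×8.4 + 0.18×1.6 = 3.706 J/s.
Handling time per unit search time: 0.0929×38 + 0.23×4.7 + 0.18×6.1 = 5.709.
Rate = 3.706/(1 + 5.709) = 0.5524 J/s.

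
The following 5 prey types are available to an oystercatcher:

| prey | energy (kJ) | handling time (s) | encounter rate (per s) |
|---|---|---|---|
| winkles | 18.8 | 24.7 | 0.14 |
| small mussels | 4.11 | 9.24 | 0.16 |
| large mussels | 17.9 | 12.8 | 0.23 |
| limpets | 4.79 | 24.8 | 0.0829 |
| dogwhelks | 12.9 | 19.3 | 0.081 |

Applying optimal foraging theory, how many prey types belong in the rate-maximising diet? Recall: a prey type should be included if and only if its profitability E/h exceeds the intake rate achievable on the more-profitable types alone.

1

Profitabilities (E/h, kJ/s): large mussels 1.4, winkles 0.761, dogwhelks 0.668, small mussels 0.445, limpets 0.193. Add prey in this order while the next type's profitability exceeds the intake rate on those already taken.
Rate on top 1: 1.044. winkles: 0.761 < 1.044 → exclude; stop.
Optimal diet: large mussels — 1 of 5 types.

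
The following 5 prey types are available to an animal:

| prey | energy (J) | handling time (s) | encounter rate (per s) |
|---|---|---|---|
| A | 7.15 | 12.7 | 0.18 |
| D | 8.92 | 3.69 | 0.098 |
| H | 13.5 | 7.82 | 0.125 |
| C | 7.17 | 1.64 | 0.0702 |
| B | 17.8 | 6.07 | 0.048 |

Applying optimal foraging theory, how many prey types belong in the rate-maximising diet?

4

Profitabilities (E/h, J/s): C 4.37, B 2.93, D 2.42, H 1.73, A 0.563. Add prey in this order while the next type's profitability exceeds the intake rate on those already taken.
Rate on top 1: 0.4514. B: 2.93 > 0.4514 → include.
Rate on top 2: 0.9653. D: 2.42 > 0.9653 → include.
Rate on top 3: 1.262. H: 1.73 > 1.262 → include.
Rate on top 4: 1.428. A: 0.563 < 1.428 → exclude; stop.
Optimal diet: C, B, D, H — 4 of 5 types.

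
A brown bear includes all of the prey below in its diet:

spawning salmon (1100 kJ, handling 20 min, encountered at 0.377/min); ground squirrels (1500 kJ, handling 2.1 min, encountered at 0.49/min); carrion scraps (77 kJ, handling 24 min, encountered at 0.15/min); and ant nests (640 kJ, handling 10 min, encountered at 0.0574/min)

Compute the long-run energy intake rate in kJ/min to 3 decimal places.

R = (0.377×1100 + 0.49×1500 + 0.15×77 + 0.0574×640) / (1 + 0.377×20 + 0.49×2.1 + 0.15×24 + 0.0574×10) = 1198/13.74 = 87.17 kJ/min.

87.171 kJ/min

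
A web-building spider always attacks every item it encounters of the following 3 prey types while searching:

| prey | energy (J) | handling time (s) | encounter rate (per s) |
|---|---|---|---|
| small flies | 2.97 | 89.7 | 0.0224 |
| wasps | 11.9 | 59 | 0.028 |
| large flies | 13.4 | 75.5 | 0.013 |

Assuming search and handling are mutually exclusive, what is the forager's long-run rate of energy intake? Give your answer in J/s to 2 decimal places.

Energy encountered per unit search time: 0.0224×2.97 + 0.028×11.9 + 0.013×13.4 = 0.5739 J/s.
Handling time per unit search time: 0.0224×89.7 + 0.028×59 + 0.013×75.5 = 4.643.
Rate = 0.5739/(1 + 4.643) = 0.1017 J/s.

0.10 J/s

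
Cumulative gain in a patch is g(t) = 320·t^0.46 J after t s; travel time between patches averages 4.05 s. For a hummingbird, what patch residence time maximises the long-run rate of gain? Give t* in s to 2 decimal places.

By the marginal value theorem, leave when the instantaneous gain rate g'(t) equals the habitat-wide average g(t)/(T + t).
g'(t) = 0.46·320·t^-0.54. Setting 0.46·320·t^-0.54 = 320·t^0.46/(4.05+t) gives 0.46(4.05+t) = t, so 0.54·t = 0.46×4.05.
t* = 0.46×4.05/0.54 = 3.45 s.

3.45 s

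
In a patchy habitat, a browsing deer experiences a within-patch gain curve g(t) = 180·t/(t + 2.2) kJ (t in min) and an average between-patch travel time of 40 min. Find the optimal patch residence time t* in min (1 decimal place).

9.4 min

Maximise g(t)/(T+t): set derivative to zero → g'(t)(T+t) = g(t).
g'(t) = 180·2.2/(t + 2.2)². Setting 180·2.2/(t+2.2)² = 180t/[(t+2.2)(40+t)] gives 2.2(40+t) = t(t+2.2), so t² = 2.2×40 = 88.
t* = √88 = 9.381 min.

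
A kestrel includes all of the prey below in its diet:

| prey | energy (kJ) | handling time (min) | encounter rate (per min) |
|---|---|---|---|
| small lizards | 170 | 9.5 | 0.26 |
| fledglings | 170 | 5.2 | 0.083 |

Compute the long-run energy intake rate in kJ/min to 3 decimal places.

Energy encountered per unit search time: 0.26×170 + 0.083×170 = 58.31 kJ/min.
Handling time per unit search time: 0.26×9.5 + 0.083×5.2 = 2.902.
Rate = 58.31/(1 + 2.902) = 14.95 kJ/min.

14.945 kJ/min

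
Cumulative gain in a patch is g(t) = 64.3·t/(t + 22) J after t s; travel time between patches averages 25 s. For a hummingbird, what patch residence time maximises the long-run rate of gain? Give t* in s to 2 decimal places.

Optimal t* satisfies g'(t*) = g(t*)/(T + t*).
g'(t) = 64.3·22/(t + 22)². Setting 64.3·22/(t+22)² = 64.3t/[(t+22)(25+t)] gives 22(25+t) = t(t+22), so t² = 22×25 = 550.
t* = √550 = 23.45 s.

23.45 s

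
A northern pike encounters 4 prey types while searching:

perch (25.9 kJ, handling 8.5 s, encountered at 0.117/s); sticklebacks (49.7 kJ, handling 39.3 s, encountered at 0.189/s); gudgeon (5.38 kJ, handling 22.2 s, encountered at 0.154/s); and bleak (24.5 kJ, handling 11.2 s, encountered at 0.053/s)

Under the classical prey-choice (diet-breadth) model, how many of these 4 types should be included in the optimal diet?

Profitabilities (E/h, kJ/s): perch 3.05, bleak 2.19, sticklebacks 1.26, gudgeon 0.242. Add prey in this order while the next type's profitability exceeds the intake rate on those already taken.
Rate on top 1: 1.519. bleak: 2.19 > 1.519 → include.
Rate on top 2: 1.673. sticklebacks: 1.26 < 1.673 → exclude; stop.
Optimal diet: perch, bleak — 2 of 4 types.

2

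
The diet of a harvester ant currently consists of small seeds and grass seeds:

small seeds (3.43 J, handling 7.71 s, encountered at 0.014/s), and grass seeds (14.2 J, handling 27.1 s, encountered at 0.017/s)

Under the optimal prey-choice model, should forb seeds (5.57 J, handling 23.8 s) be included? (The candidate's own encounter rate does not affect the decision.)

Yes

Intake rate on the current diet: R = (0.014×3.43 + 0.017×14.2) / (1 + 0.014×7.71 + 0.017×27.1) = 0.2894/1.569 = 0.1845 J/s.
Profitability of forb seeds: 5.57/23.8 = 0.234 J/s.
0.234 > 0.1845, so adding forb seeds raises the average — include it.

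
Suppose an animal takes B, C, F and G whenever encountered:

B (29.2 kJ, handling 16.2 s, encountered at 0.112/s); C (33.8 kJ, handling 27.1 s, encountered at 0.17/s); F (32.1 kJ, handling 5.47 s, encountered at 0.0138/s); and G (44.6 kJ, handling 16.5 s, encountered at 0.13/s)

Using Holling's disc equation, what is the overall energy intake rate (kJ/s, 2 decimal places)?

1.58 kJ/s

Energy encountered per unit search time: 0.112×29.2 + 0.17×33.8 + 0.0138×32.1 + 0.13×44.6 = 15.26 kJ/s.
Handling time per unit search time: 0.112×16.2 + 0.17×27.1 + 0.0138×5.47 + 0.13×16.5 = 8.642.
Rate = 15.26/(1 + 8.642) = 1.582 kJ/s.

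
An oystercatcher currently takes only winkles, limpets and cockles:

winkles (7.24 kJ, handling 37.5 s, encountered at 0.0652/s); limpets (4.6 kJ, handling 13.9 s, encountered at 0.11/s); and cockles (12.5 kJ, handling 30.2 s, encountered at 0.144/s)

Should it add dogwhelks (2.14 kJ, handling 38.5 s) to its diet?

Intake rate on the current diet: R = (0.0652×7.24 + 0.11×4.6 + 0.144×12.5) / (1 + 0.0652×37.5 + 0.11×13.9 + 0.144×30.2) = 2.778/9.323 = 0.298 kJ/s.
dogwhelks: E/h = 2.14/38.5 = 0.05558 kJ/s.
0.05558 < 0.298, so adding dogwhelks would lower the average — exclude it.

No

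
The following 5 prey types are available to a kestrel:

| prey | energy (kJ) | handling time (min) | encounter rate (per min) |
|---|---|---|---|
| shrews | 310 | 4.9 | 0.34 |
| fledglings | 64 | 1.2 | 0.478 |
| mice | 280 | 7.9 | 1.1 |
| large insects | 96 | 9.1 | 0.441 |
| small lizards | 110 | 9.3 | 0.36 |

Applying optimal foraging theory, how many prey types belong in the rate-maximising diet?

Profitabilities (E/h, kJ/min): shrews 63.3, fledglings 53.3, mice 35.4, small lizards 11.8, large insects 10.5. Add prey in this order while the next type's profitability exceeds the intake rate on those already taken.
Rate on top 1: 39.53. fledglings: 53.3 > 39.53 → include.
Rate on top 2: 41.98. mice: 35.4 < 41.98 → exclude; stop.
Optimal diet: shrews, fledglings — 2 of 5 types.

2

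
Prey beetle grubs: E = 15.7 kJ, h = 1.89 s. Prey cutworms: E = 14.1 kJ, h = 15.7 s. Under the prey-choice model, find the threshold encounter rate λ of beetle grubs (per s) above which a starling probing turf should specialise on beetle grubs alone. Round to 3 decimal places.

At the threshold, the rate on beetle grubs alone equals the profitability of cutworms: λ·15.7/(1 + λ·1.89) = 14.1/15.7 = 0.8981.
Rearranging, λ(15.7 − 0.8981×1.89) = 0.8981, so λ = 0.8981/14 = 0.06414 per s.

0.064 per s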